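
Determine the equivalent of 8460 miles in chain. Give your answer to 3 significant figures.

1 mile = 80.0000 chain.
8460 × 80.0000 ≈ 677000 chain.

677000 chains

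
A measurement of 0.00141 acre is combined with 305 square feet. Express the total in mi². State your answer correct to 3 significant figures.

1.31 × 10^-5 square miles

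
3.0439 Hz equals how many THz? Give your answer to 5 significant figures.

3.0439 × 10^-12 THz

1 hertz = 1.00000 × 10^-12 THz.
3.0439 × 1.00000 × 10^-12 ≈ 3.0439 × 10^-12 THz.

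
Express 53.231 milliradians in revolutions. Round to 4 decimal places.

0.0085 rev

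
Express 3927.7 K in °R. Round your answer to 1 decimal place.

7069.9 °R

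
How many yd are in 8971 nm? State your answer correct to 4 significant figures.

9.811 × 10^-6 yd

1 nanometer = 1.09361 × 10^-9 yd.
8971 × 1.09361 × 10^-9 ≈ 9.811 × 10^-6 yd.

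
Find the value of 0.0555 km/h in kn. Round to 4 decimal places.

1 km/h = 0.539957 kn.
Thus 0.0555 × 0.539957 ≈ 0.0300 kn.

0.0300 kn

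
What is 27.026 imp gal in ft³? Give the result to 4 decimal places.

4.3389 ft³

1 imp gal = 0.160544 cubic feet.
27.026 × 0.160544 ≈ 4.3389 ft³.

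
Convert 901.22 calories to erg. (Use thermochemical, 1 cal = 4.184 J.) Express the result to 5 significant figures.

3.7707e+10 ergs

1 cal = 4.18400e+7 ergs.
So 901.22 × 4.18400e+7 ≈ 3.7707e+10 erg.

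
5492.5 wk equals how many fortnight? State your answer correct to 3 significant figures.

2750 fortnight

1 week = 0.500000 fortnights.
5492.5 × 0.500000 ≈ 2750 fortnight.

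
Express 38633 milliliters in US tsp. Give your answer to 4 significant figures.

7838 US tsp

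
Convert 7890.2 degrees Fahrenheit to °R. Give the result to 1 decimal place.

8349.9 °R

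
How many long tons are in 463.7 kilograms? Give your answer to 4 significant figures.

1 kg = 0.000984207 long ton.
Then 463.7 × 0.000984207 ≈ 0.4564 long ton.

0.4564 long ton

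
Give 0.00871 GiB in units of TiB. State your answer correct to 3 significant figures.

1 GiB = 0.0009765625 TiB.
Then 0.00871 × 0.0009765625 ≈ 8.51 × 10^-6 TiB.

8.51 × 10^-6 TiB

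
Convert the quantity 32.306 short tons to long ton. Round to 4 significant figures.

1 short ton = 0.892857 long ton.
So 32.306 × 0.892857 ≈ 28.84 long ton.

28.84 long ton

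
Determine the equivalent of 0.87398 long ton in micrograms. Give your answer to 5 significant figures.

1 long ton = 1.016047 × 10^12 micrograms.
Thus 0.87398 × 1.016047 × 10^12 ≈ 8.8800 × 10^11 μg.

8.8800 × 10^11 μg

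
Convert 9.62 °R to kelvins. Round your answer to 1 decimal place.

°R = K × 9/5.
Applying the formula gives 5.3 K.

5.3 K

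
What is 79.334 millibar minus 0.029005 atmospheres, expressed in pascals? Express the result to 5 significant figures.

4994.5 Pa

79.334 mbar = 7933.40 Pa and 0.029005 atm = 2938.93 Pa.
7933.40 − 2938.93 ≈ 4994.5 Pa.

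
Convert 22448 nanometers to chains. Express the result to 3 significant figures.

1.12e-6 chain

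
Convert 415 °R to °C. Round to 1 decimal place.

°R = (°C + 273.15) × 9/5.
Applying the formula gives -42.6 °C.

-42.6 degrees Celsius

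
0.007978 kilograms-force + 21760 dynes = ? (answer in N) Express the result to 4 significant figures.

0.2958 N

0.007978 kgf = 0.0782375 N and 21760 dyn = 0.217600 N.
0.0782375 + 0.217600 ≈ 0.2958 N.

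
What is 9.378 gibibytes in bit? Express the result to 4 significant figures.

8.056e+10 bit

1 gibibyte = 8.58993e+9 bit.
So 9.378 × 8.58993e+9 ≈ 8.056e+10 bit.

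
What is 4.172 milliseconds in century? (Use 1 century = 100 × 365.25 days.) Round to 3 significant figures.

1 millisecond = 3.16881 × 10^-13 century.
Then 4.172 × 3.16881 × 10^-13 ≈ 1.32 × 10^-12 century.

1.32 × 10^-12 century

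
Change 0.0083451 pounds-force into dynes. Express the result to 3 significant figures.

3710 dyn

1 lbf = 444822 dynes.
Thus 0.0083451 × 444822 ≈ 3710 dyn.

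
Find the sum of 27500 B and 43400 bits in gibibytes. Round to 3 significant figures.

27500 B = 2.56114e-5 GiB and 43400 bit = 5.05242e-6 GiB.
2.56114e-5 + 5.05242e-6 ≈ 3.07e-5 GiB.

3.07e-5 GiB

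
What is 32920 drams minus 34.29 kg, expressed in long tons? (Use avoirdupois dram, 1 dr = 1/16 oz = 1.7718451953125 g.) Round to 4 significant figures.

0.02366 long tons

32920 dr = 0.0574079 long ton and 34.29 kg = 0.0337484 long ton.
0.0574079 − 0.0337484 ≈ 0.02366 long ton.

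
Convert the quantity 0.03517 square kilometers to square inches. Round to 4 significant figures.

5.451 × 10^7 in²

1 square kilometer = 1.55000 × 10^9 in².
Thus 0.03517 × 1.55000 × 10^9 ≈ 5.451 × 10^7 in².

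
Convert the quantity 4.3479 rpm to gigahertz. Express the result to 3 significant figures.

1 revolution per minute = 1.66667 × 10^-11 GHz.
Then 4.3479 × 1.66667 × 10^-11 ≈ 7.25 × 10^-11 GHz.

7.25 × 10^-11 gigahertz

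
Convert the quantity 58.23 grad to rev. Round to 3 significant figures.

0.146 rev

1 grad = 0.00250000 rev.
Then 58.23 × 0.00250000 ≈ 0.146 rev.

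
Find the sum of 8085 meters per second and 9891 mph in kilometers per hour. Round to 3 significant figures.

8085 m/s = 29106.0 km/h and 9891 mph = 15918.0 km/h.
29106.0 + 15918.0 ≈ 45000 km/h.

45000 km/h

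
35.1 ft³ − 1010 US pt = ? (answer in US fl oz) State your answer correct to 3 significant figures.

17400 US fl oz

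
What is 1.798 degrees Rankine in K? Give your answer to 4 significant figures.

0.9989 kelvins

°R = K × 9/5.
Applying the formula gives 0.9989 K.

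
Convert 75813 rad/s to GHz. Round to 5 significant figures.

1 radian per second = 1.59155 × 10^-10 GHz.
So 75813 × 1.59155 × 10^-10 ≈ 1.2066 × 10^-5 GHz.

1.2066 × 10^-5 gigahertz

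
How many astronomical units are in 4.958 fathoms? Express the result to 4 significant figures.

6.061 × 10^-11 au

1 fathom = 1.22248 × 10^-11 au.
Thus 4.958 × 1.22248 × 10^-11 ≈ 6.061 × 10^-11 au.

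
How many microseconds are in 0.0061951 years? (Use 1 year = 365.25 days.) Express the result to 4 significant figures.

1.955 × 10^11 microseconds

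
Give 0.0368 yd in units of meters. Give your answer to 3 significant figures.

0.0336 meters

1 yd = 0.914400 m.
0.0368 × 0.914400 ≈ 0.0336 m.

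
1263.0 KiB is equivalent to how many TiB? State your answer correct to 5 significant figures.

1 KiB = 9.31323e-10 TiB.
So 1263.0 × 9.31323e-10 ≈ 1.1763e-6 TiB.

1.1763e-6 TiB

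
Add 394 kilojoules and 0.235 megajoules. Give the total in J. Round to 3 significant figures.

629000 joules

394 kJ = 394000 J and 0.235 MJ = 235000 J.
394000 + 235000 ≈ 629000 J.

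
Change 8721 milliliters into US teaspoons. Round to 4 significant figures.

1 milliliter = 0.202884 US teaspoons.
Then 8721 × 0.202884 ≈ 1769 US tsp.

1769 US teaspoons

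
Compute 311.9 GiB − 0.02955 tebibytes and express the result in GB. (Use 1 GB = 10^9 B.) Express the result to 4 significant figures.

302.4 GB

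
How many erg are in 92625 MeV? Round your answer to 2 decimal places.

1 megaelectronvolt = 1.60218e-6 ergs.
Then 92625 × 1.60218e-6 ≈ 0.15 erg.

0.15 ergs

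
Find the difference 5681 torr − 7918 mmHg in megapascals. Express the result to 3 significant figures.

5681 torr = 0.757404 MPa and 7918 mmHg = 1.05565 MPa.
0.757404 − 1.05565 ≈ -0.298 MPa.

-0.298 MPa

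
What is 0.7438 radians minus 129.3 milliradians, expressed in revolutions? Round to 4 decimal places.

0.7438 rad = 0.118379 rev and 129.3 mrad = 0.0205787 rev.
0.118379 − 0.0205787 ≈ 0.0978 rev.

0.0978 rev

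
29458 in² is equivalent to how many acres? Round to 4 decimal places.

1 in² = 1.59423 × 10^-7 acres.
Then 29458 × 1.59423 × 10^-7 ≈ 0.0047 acre.

0.0047 acre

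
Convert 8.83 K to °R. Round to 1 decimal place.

15.9 °R

°R = K × 9/5.
Applying the formula gives 15.9 °R.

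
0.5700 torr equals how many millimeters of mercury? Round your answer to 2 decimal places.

1 torr = 1.00000 mmHg.
Then 0.5700 × 1.00000 ≈ 0.57 mmHg.

0.57 mmHg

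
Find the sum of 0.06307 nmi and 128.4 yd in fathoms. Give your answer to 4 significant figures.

128.1 fathom

0.06307 nmi = 63.8701 fathom and 128.4 yd = 64.2000 fathom.
63.8701 + 64.2000 ≈ 128.1 fathom.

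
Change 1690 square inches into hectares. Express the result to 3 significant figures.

1 in² = 6.45160 × 10^-8 hectares.
Thus 1690 × 6.45160 × 10^-8 ≈ 0.000109 ha.

0.000109 ha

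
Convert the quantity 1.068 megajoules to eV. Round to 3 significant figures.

6.67 × 10^24 eV

1 megajoule = 6.24151 × 10^24 electronvolts.
Then 1.068 × 6.24151 × 10^24 ≈ 6.67 × 10^24 eV.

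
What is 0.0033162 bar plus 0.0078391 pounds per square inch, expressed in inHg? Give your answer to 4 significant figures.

0.1139 inches of mercury

0.0033162 bar = 0.0979273 inHg and 0.0078391 psi = 0.0159606 inHg.
0.0979273 + 0.0159606 ≈ 0.1139 inHg.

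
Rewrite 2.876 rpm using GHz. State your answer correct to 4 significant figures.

1 rpm = 1.66667e-11 gigahertz.
Then 2.876 × 1.66667e-11 ≈ 4.793e-11 GHz.

4.793e-11 gigahertz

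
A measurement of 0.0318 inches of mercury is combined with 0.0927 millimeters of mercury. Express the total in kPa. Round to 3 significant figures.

0.120 kilopascals

0.0318 inHg = 0.107687 kPa and 0.0927 mmHg = 0.0123590 kPa.
0.107687 + 0.0123590 ≈ 0.120 kPa.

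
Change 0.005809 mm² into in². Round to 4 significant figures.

9.004e-6 square inches

1 mm² = 0.00155000 in².
Then 0.005809 × 0.00155000 ≈ 9.004e-6 in².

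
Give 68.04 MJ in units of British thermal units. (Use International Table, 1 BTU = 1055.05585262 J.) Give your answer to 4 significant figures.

64490 British thermal units

1 megajoule = 947.817 BTU.
Thus 68.04 × 947.817 ≈ 64490 BTU.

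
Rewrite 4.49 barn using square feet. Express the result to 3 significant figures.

1 barn = 1.07639 × 10^-27 ft².
So 4.49 × 1.07639 × 10^-27 ≈ 4.83 × 10^-27 ft².

4.83 × 10^-27 square feet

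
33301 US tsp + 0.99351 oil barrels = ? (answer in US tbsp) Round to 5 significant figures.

21783 US tbsp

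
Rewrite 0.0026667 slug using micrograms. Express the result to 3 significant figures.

3.89 × 10^7 μg

1 slug = 1.45939 × 10^10 μg.
Then 0.0026667 × 1.45939 × 10^10 ≈ 3.89 × 10^7 μg.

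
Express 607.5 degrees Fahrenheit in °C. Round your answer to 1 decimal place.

°F = °C × 9/5 + 32.
Applying the formula gives 319.7 °C.

319.7 degrees Celsius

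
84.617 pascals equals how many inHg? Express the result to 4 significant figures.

0.02499 inches of mercury

1 pascal = 0.000295300 inHg.
84.617 × 0.000295300 ≈ 0.02499 inHg.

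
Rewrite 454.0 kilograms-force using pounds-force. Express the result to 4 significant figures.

1 kilogram-force = 2.20462 pounds-force.
454.0 × 2.20462 ≈ 1001 lbf.

1001 pounds-force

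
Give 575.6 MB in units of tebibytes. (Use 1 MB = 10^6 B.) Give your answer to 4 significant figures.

0.0005235 TiB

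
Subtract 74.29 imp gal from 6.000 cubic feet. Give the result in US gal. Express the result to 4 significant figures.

-44.34 US gallons

6.000 ft³ = 44.8831 US gal and 74.29 imp gal = 89.2186 US gal.
44.8831 − 89.2186 ≈ -44.34 US gal.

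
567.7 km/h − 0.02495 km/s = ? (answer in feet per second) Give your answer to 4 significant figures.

567.7 km/h = 517.370 ft/s and 0.02495 km/s = 81.8570 ft/s.
517.370 − 81.8570 ≈ 435.5 ft/s.

435.5 ft/s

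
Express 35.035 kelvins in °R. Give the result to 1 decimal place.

°R = K × 9/5.
Applying the formula gives 63.1 °R.

63.1 °R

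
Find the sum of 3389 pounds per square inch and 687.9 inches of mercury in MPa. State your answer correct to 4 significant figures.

3389 psi = 23.3663 MPa and 687.9 inHg = 2.32950 MPa.
23.3663 + 2.32950 ≈ 25.70 MPa.

25.70 MPa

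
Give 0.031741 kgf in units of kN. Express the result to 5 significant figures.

0.00031127 kilonewtons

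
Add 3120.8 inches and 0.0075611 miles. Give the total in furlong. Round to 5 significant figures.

0.45453 furlong

3120.8 in = 0.394040 furlong and 0.0075611 mi = 0.0604888 furlong.
0.394040 + 0.0604888 ≈ 0.45453 furlong.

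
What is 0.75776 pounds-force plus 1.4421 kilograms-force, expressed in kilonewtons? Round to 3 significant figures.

0.75776 lbf = 0.00337068 kN and 1.4421 kgf = 0.0141422 kN.
0.00337068 + 0.0141422 ≈ 0.0175 kN.

0.0175 kilonewtons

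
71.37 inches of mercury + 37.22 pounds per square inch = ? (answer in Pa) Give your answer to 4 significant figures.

498300 Pa

71.37 inHg = 241687 Pa and 37.22 psi = 256623 Pa.
241687 + 256623 ≈ 498300 Pa.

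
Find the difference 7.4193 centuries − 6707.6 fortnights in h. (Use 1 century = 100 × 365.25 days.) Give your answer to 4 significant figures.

4.250e+6 h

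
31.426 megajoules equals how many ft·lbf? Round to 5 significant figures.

1 megajoule = 737562 ft·lbf.
Then 31.426 × 737562 ≈ 2.3179e+7 ft·lbf.

2.3179e+7 foot-pounds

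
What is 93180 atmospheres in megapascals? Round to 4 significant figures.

9441 MPa

1 atmosphere = 0.101325 MPa.
So 93180 × 0.101325 ≈ 9441 MPa.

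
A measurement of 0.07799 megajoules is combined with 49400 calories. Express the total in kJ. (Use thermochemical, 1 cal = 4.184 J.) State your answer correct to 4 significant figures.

0.07799 MJ = 77.9900 kJ and 49400 cal = 206.690 kJ.
77.9900 + 206.690 ≈ 284.7 kJ.

284.7 kilojoules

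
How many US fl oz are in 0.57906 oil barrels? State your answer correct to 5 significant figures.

3113.0 US fl oz

1 bbl = 5376.00 US fl oz.
0.57906 × 5376.00 ≈ 3113.0 US fl oz.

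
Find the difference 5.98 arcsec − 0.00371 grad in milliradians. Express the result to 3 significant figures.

5.98 arcsec = 0.0289919 mrad and 0.00371 grad = 0.0582765 mrad.
0.0289919 − 0.0582765 ≈ -0.0293 mrad.

-0.0293 milliradians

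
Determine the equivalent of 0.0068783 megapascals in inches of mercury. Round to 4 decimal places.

1 megapascal = 295.300 inHg.
Then 0.0068783 × 295.300 ≈ 2.0312 inHg.

2.0312 inches of mercury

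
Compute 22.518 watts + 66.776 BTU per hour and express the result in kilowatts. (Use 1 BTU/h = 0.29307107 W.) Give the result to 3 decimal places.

22.518 W = 0.0225180 kW and 66.776 BTU/h = 0.0195701 kW.
0.0225180 + 0.0195701 ≈ 0.042 kW.

0.042 kW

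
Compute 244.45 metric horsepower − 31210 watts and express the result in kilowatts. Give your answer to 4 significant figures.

244.45 PS = 179.793 kW and 31210 W = 31.2100 kW.
179.793 − 31.2100 ≈ 148.6 kW.

148.6 kW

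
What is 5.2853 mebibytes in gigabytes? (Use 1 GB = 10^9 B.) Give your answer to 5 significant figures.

0.0055420 gigabytes

1 mebibyte = 0.001048576 GB.
So 5.2853 × 0.001048576 ≈ 0.0055420 GB.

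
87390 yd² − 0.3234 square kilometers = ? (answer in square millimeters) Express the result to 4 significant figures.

87390 yd² = 7.30692 × 10^10 mm² and 0.3234 km² = 3.23400 × 10^11 mm².
7.30692 × 10^10 − 3.23400 × 10^11 ≈ -2.503 × 10^11 mm².

-2.503 × 10^11 square millimeters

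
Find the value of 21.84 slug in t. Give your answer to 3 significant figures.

0.319 t

1 slug = 0.0145939 t.
Thus 21.84 × 0.0145939 ≈ 0.319 t.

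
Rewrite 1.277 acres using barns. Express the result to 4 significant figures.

1 acre = 4.04686e+31 barn.
1.277 × 4.04686e+31 ≈ 5.168e+31 barn.

5.168e+31 barns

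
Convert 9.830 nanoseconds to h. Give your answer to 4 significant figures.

2.731e-12 h

1 ns = 2.77778e-13 hours.
Then 9.830 × 2.77778e-13 ≈ 2.731e-12 h.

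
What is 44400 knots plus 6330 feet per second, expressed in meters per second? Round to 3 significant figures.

24800 m/s

44400 kn = 22841.3 m/s and 6330 ft/s = 1929.38 m/s.
22841.3 + 1929.38 ≈ 24800 m/s.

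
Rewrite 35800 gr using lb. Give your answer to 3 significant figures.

5.11 lb

1 grain = 0.000142857 lb.
Thus 35800 × 0.000142857 ≈ 5.11 lb.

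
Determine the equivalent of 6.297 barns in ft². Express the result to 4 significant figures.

6.778e-27 square feet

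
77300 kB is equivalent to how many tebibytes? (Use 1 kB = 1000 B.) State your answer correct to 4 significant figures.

7.030e-5 tebibytes

1 kilobyte = 9.09495e-10 tebibytes.
77300 × 9.09495e-10 ≈ 7.030e-5 TiB.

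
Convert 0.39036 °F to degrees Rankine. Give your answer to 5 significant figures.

°R = °F + 459.67.
Applying the formula gives 460.06 °R.

460.06 degrees Rankine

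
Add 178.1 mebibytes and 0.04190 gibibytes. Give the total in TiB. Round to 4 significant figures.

0.0002108 TiB

178.1 MiB = 0.000169849 TiB and 0.04190 GiB = 4.09180e-5 TiB.
0.000169849 + 4.09180e-5 ≈ 0.0002108 TiB.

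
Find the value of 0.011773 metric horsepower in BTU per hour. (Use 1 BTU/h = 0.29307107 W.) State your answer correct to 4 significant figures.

1 PS = 2509.63 BTU/h.
Then 0.011773 × 2509.63 ≈ 29.55 BTU/h.

29.55 BTU per hour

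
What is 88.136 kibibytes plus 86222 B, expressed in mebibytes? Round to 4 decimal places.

0.1683 MiB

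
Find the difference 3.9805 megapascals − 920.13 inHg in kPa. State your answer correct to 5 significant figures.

864.58 kilopascals

3.9805 MPa = 3980.50 kPa and 920.13 inHg = 3115.92 kPa.
3980.50 − 3115.92 ≈ 864.58 kPa.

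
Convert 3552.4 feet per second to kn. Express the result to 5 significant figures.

1 foot per second = 0.592484 kn.
So 3552.4 × 0.592484 ≈ 2104.7 kn.

2104.7 knots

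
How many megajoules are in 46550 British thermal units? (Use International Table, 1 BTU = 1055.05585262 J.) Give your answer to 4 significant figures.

49.11 MJ

1 British thermal unit = 0.00105506 MJ.
46550 × 0.00105506 ≈ 49.11 MJ.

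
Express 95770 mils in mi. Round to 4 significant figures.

1 mil = 1.57828e-8 mi.
Thus 95770 × 1.57828e-8 ≈ 0.001512 mi.

0.001512 mi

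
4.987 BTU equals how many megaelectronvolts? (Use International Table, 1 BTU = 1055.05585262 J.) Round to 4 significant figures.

1 British thermal unit = 6.58514 × 10^15 MeV.
4.987 × 6.58514 × 10^15 ≈ 3.284 × 10^16 MeV.

3.284 × 10^16 MeV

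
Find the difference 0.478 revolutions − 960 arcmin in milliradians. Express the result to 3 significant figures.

2720 mrad

0.478 rev = 3003.36 mrad and 960 arcmin = 279.253 mrad.
3003.36 − 279.253 ≈ 2720 mrad.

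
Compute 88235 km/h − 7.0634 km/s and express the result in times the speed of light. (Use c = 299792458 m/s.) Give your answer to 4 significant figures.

5.819 × 10^-5 c

88235 km/h = 8.17556 × 10^-5 c and 7.0634 km/s = 2.35610 × 10^-5 c.
8.17556 × 10^-5 − 2.35610 × 10^-5 ≈ 5.819 × 10^-5 c.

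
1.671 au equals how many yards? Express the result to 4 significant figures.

1 astronomical unit = 1.63602 × 10^11 yd.
1.671 × 1.63602 × 10^11 ≈ 2.734 × 10^11 yd.

2.734 × 10^11 yards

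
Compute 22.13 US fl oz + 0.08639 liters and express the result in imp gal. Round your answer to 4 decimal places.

22.13 US fl oz = 0.143962 imp gal and 0.08639 L = 0.0190031 imp gal.
0.143962 + 0.0190031 ≈ 0.1630 imp gal.

0.1630 imp gal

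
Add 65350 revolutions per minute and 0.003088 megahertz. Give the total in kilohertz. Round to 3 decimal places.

65350 rpm = 1.08917 kHz and 0.003088 MHz = 3.08800 kHz.
1.08917 + 3.08800 ≈ 4.177 kHz.

4.177 kHz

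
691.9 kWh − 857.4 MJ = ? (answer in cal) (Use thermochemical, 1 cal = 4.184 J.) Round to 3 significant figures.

3.90 × 10^8 cal

691.9 kWh = 5.95325 × 10^8 cal and 857.4 MJ = 2.04924 × 10^8 cal.
5.95325 × 10^8 − 2.04924 × 10^8 ≈ 3.90 × 10^8 cal.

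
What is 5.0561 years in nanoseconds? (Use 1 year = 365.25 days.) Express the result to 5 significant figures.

1.5956 × 10^17 ns

1 year = 3.15576 × 10^16 ns.
Then 5.0561 × 3.15576 × 10^16 ≈ 1.5956 × 10^17 ns.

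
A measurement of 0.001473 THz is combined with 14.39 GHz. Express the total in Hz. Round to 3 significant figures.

1.59 × 10^10 Hz

0.001473 THz = 1.47300 × 10^9 Hz and 14.39 GHz = 1.43900 × 10^10 Hz.
1.47300 × 10^9 + 1.43900 × 10^10 ≈ 1.59 × 10^10 Hz.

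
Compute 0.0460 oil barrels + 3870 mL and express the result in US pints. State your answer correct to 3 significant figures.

23.6 US pt

0.0460 bbl = 15.4560 US pt and 3870 mL = 8.17877 US pt.
15.4560 + 8.17877 ≈ 23.6 US pt.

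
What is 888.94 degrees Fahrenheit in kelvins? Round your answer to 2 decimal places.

749.23 K

K = (°F + 459.67) × 5/9.
Applying the formula gives 749.23 K.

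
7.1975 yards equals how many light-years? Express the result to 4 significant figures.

6.957e-16 ly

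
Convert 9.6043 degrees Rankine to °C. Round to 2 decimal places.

-267.81 degrees Celsius

°R = (°C + 273.15) × 9/5.
Applying the formula gives -267.81 °C.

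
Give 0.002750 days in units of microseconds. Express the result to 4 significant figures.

2.376e+8 microseconds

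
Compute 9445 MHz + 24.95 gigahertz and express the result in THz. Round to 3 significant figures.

0.0344 THz

9445 MHz = 0.00944500 THz and 24.95 GHz = 0.0249500 THz.
0.00944500 + 0.0249500 ≈ 0.0344 THz.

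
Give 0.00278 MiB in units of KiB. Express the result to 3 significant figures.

2.85 KiB

1 MiB = 1024.00 kibibytes.
0.00278 × 1024.00 ≈ 2.85 KiB.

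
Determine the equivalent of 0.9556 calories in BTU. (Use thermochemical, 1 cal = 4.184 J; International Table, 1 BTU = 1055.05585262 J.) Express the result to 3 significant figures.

1 calorie = 0.00396567 BTU.
0.9556 × 0.00396567 ≈ 0.00379 BTU.

0.00379 BTU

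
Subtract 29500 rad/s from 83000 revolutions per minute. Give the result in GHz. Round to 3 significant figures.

83000 rpm = 1.38333e-6 GHz and 29500 rad/s = 4.69507e-6 GHz.
1.38333e-6 − 4.69507e-6 ≈ -3.31e-6 GHz.

-3.31e-6 GHz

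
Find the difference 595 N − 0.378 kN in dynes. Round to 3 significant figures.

2.17e+7 dyn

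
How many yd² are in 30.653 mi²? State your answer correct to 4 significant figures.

9.495 × 10^7 square yards

1 mi² = 3.09760 × 10^6 yd².
Thus 30.653 × 3.09760 × 10^6 ≈ 9.495 × 10^7 yd².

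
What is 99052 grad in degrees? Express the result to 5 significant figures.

1 gradian = 0.900000 degrees.
So 99052 × 0.900000 ≈ 89147 °.

89147 °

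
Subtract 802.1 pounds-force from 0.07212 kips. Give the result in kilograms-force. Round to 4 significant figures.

-331.1 kilograms-force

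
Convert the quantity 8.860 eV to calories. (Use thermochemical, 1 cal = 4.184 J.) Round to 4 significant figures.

1 electronvolt = 3.82929 × 10^-20 calories.
Thus 8.860 × 3.82929 × 10^-20 ≈ 3.393 × 10^-19 cal.

3.393 × 10^-19 calories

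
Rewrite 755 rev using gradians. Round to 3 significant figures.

302000 grad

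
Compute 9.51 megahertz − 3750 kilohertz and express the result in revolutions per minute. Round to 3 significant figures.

3.46e+8 rpm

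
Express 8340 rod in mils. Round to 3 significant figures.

1.65e+9 mils

1 rod = 198000 mil.
So 8340 × 198000 ≈ 1.65e+9 mil.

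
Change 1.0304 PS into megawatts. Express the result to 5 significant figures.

0.00075786 megawatts

1 metric horsepower = 0.000735499 MW.
1.0304 × 0.000735499 ≈ 0.00075786 MW.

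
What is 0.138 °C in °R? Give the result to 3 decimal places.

491.918 degrees Rankine

°R = (°C + 273.15) × 9/5.
Applying the formula gives 491.918 °R.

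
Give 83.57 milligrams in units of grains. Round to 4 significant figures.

1.290 grains

1 mg = 0.0154324 grains.
83.57 × 0.0154324 ≈ 1.290 gr.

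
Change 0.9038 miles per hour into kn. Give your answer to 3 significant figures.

1 mph = 0.868976 kn.
0.9038 × 0.868976 ≈ 0.785 kn.

0.785 kn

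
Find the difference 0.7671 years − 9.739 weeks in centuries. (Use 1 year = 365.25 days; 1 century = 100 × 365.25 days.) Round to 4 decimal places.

0.0058 centuries

0.7671 yr = 0.00767100 century and 9.739 wk = 0.00186648 century.
0.00767100 − 0.00186648 ≈ 0.0058 century.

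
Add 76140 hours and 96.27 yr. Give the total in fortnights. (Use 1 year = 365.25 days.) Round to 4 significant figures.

2738 fortnights

76140 h = 226.607 fortnight and 96.27 yr = 2511.62 fortnight.
226.607 + 2511.62 ≈ 2738 fortnight.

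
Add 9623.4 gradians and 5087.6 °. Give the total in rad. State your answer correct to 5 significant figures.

239.96 rad

9623.4 grad = 151.164 rad and 5087.6 ° = 88.7954 rad.
151.164 + 88.7954 ≈ 239.96 rad.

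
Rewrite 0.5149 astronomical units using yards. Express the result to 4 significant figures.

8.424 × 10^10 yd

1 astronomical unit = 1.63602 × 10^11 yards.
Then 0.5149 × 1.63602 × 10^11 ≈ 8.424 × 10^10 yd.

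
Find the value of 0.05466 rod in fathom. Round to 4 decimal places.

1 rod = 2.75000 fathom.
So 0.05466 × 2.75000 ≈ 0.1503 fathom.

0.1503 fathom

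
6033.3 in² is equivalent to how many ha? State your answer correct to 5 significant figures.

1 in² = 6.45160e-8 hectares.
Then 6033.3 × 6.45160e-8 ≈ 0.00038924 ha.

0.00038924 ha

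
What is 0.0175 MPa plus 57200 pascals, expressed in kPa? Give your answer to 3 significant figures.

0.0175 MPa = 17.5000 kPa and 57200 Pa = 57.2000 kPa.
17.5000 + 57.2000 ≈ 74.7 kPa.

74.7 kilopascals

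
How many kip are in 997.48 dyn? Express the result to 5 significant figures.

2.2424 × 10^-6 kip

1 dyne = 2.24809 × 10^-9 kips.
So 997.48 × 2.24809 × 10^-9 ≈ 2.2424 × 10^-6 kip.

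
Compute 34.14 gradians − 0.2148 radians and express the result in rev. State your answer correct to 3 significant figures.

34.14 grad = 0.0853500 rev and 0.2148 rad = 0.0341865 rev.
0.0853500 − 0.0341865 ≈ 0.0512 rev.

0.0512 rev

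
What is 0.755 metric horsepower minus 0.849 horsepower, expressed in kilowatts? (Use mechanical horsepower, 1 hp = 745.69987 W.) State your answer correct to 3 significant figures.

-0.0778 kW

0.755 PS = 0.555302 kW and 0.849 hp = 0.633099 kW.
0.555302 − 0.633099 ≈ -0.0778 kW.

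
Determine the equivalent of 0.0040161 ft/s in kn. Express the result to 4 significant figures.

1 foot per second = 0.592484 kn.
So 0.0040161 × 0.592484 ≈ 0.002379 kn.

0.002379 knots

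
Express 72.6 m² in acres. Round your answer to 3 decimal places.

1 square meter = 0.000247105 acre.
Then 72.6 × 0.000247105 ≈ 0.018 acre.

0.018 acre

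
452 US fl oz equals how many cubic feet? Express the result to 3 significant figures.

0.472 ft³

1 US fl oz = 0.00104438 ft³.
Thus 452 × 0.00104438 ≈ 0.472 ft³.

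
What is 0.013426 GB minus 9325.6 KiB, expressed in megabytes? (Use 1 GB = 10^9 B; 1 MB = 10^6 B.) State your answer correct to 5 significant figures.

3.8766 MB

0.013426 GB = 13.4260 MB and 9325.6 KiB = 9.54941 MB.
13.4260 − 9.54941 ≈ 3.8766 MB.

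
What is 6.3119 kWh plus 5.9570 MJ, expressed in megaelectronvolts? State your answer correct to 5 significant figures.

6.3119 kWh = 1.41825 × 10^20 MeV and 5.9570 MJ = 3.71807 × 10^19 MeV.
1.41825 × 10^20 + 3.71807 × 10^19 ≈ 1.7901 × 10^20 MeV.

1.7901 × 10^20 MeV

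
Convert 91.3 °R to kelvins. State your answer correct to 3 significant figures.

°R = K × 9/5.
Applying the formula gives 50.7 K.

50.7 kelvins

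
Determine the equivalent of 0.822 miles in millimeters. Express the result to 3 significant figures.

1.32e+6 mm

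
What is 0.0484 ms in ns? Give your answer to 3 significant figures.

48400 nanoseconds

1 millisecond = 1.00000e+6 ns.
0.0484 × 1.00000e+6 ≈ 48400 ns.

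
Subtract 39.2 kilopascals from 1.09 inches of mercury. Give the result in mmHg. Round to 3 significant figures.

1.09 inHg = 27.6860 mmHg and 39.2 kPa = 294.024 mmHg.
27.6860 − 294.024 ≈ -266 mmHg.

-266 mmHg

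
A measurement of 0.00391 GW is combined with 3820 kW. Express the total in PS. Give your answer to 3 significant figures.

0.00391 GW = 5316.12 PS and 3820 kW = 5193.75 PS.
5316.12 + 5193.75 ≈ 10500 PS.

10500 PS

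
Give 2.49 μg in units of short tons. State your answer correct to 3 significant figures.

1 μg = 1.10231e-12 short ton.
Then 2.49 × 1.10231e-12 ≈ 2.74e-12 short ton.

2.74e-12 short ton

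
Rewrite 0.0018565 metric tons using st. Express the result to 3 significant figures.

0.292 st

1 t = 157.473 stone.
Then 0.0018565 × 157.473 ≈ 0.292 st.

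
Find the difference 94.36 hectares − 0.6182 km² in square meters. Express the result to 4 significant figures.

325400 square meters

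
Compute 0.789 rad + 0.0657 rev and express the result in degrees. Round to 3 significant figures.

68.9 degrees

0.789 rad = 45.2064 ° and 0.0657 rev = 23.6520 °.
45.2064 + 23.6520 ≈ 68.9 °.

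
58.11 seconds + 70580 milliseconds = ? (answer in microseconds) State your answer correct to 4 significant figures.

1.287 × 10^8 μs

58.11 s = 5.81100 × 10^7 μs and 70580 ms = 7.05800 × 10^7 μs.
5.81100 × 10^7 + 7.05800 × 10^7 ≈ 1.287 × 10^8 μs.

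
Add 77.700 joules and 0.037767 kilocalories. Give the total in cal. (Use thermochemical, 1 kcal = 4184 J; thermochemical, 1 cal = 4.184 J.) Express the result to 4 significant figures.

77.700 J = 18.5707 cal and 0.037767 kcal = 37.7670 cal.
18.5707 + 37.7670 ≈ 56.34 cal.

56.34 cal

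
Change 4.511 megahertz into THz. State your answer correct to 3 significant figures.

4.51 × 10^-6 terahertz

1 MHz = 1.00000 × 10^-6 terahertz.
Then 4.511 × 1.00000 × 10^-6 ≈ 4.51 × 10^-6 THz.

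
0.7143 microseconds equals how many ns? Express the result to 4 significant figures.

714.3 ns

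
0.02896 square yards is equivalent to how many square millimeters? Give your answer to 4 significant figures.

24210 square millimeters

1 square yard = 836127 mm².
Then 0.02896 × 836127 ≈ 24210 mm².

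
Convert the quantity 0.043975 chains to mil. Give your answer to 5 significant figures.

1 chain = 792000 mils.
So 0.043975 × 792000 ≈ 34828 mil.

34828 mils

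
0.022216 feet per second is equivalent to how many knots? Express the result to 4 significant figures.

1 ft/s = 0.592484 kn.
Then 0.022216 × 0.592484 ≈ 0.01316 kn.

0.01316 knots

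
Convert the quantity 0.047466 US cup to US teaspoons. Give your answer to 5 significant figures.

1 US cup = 48.0000 US teaspoons.
0.047466 × 48.0000 ≈ 2.2784 US tsp.

2.2784 US teaspoons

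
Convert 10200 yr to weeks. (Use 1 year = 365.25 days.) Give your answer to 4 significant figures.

532200 wk

1 year = 52.1786 wk.
Then 10200 × 52.1786 ≈ 532200 wk.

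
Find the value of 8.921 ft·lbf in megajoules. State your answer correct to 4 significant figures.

1.210 × 10^-5 megajoules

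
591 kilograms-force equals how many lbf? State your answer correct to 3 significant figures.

1 kilogram-force = 2.20462 pounds-force.
Thus 591 × 2.20462 ≈ 1300 lbf.

1300 lbf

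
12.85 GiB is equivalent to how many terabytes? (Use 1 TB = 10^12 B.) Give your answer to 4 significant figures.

0.01380 TB

1 gibibyte = 0.00107374 TB.
Then 12.85 × 0.00107374 ≈ 0.01380 TB.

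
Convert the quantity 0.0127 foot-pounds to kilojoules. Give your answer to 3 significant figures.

1.72 × 10^-5 kilojoules

1 foot-pound = 0.00135582 kJ.
0.0127 × 0.00135582 ≈ 1.72 × 10^-5 kJ.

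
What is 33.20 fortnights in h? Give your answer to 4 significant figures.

1 fortnight = 336.000 hours.
33.20 × 336.000 ≈ 11160 h.

11160 h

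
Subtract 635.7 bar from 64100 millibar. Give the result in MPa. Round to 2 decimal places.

-57.16 MPa

64100 mbar = 6.41000 MPa and 635.7 bar = 63.5700 MPa.
6.41000 − 63.5700 ≈ -57.16 MPa.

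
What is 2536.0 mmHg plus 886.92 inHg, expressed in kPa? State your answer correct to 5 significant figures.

2536.0 mmHg = 338.106 kPa and 886.92 inHg = 3003.46 kPa.
338.106 + 3003.46 ≈ 3341.6 kPa.

3341.6 kPa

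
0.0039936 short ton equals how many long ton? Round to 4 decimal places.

1 short ton = 0.892857 long ton.
Thus 0.0039936 × 0.892857 ≈ 0.0036 long ton.

0.0036 long ton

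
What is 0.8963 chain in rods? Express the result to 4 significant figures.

1 chain = 4.00000 rod.
Thus 0.8963 × 4.00000 ≈ 3.585 rod.

3.585 rod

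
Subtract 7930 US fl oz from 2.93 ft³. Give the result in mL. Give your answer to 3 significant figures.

2.93 ft³ = 82968.4 mL and 7930 US fl oz = 234518 mL.
82968.4 − 234518 ≈ -152000 mL.

-152000 milliliters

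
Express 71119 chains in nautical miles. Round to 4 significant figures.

772.5 nmi

1 chain = 0.0108622 nautical miles.
71119 × 0.0108622 ≈ 772.5 nmi.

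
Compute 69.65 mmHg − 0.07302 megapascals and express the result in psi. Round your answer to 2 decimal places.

69.65 mmHg = 1.34681 psi and 0.07302 MPa = 10.5907 psi.
1.34681 − 10.5907 ≈ -9.24 psi.

-9.24 pounds per square inch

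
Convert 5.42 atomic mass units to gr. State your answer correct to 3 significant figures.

1.39e-22 gr

1 u = 2.56260e-23 gr.
5.42 × 2.56260e-23 ≈ 1.39e-22 gr.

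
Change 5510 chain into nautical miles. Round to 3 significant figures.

1 chain = 0.0108622 nmi.
Then 5510 × 0.0108622 ≈ 59.9 nmi.

59.9 nautical miles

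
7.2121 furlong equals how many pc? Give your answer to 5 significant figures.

1 furlong = 6.51941 × 10^-15 pc.
Then 7.2121 × 6.51941 × 10^-15 ≈ 4.7019 × 10^-14 pc.

4.7019 × 10^-14 pc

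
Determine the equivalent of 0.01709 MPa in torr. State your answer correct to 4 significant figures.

128.2 torr

1 megapascal = 7500.62 torr.
0.01709 × 7500.62 ≈ 128.2 torr.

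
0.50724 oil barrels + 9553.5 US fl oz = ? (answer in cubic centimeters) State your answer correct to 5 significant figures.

363180 cm³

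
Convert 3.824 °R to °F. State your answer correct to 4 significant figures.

°R = °F + 459.67.
Applying the formula gives -455.8 °F.

-455.8 °F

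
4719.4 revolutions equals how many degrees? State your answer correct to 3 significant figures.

1 revolution = 360.000 °.
Then 4719.4 × 360.000 ≈ 1.70e+6 °.

1.70e+6 degrees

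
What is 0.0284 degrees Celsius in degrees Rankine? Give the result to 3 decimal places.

°R = (°C + 273.15) × 9/5.
Applying the formula gives 491.721 °R.

491.721 °R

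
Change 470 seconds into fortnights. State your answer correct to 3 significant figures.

0.000389 fortnight

1 second = 8.26720e-7 fortnight.
Then 470 × 8.26720e-7 ≈ 0.000389 fortnight.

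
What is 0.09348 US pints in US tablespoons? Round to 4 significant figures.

2.991 US tbsp

1 US pint = 32.0000 US tbsp.
Then 0.09348 × 32.0000 ≈ 2.991 US tbsp.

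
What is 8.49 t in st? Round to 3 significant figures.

1 metric ton = 157.473 stone.
Then 8.49 × 157.473 ≈ 1340 st.

1340 stone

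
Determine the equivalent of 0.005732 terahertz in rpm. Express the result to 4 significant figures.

1 THz = 6.00000 × 10^13 rpm.
Then 0.005732 × 6.00000 × 10^13 ≈ 3.439 × 10^11 rpm.

3.439 × 10^11 rpm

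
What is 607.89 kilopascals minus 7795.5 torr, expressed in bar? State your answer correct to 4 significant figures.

-4.314 bar

607.89 kPa = 6.07890 bar and 7795.5 torr = 10.3931 bar.
6.07890 − 10.3931 ≈ -4.314 bar.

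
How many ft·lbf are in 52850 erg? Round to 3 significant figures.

1 erg = 7.37562e-8 ft·lbf.
52850 × 7.37562e-8 ≈ 0.00390 ft·lbf.

0.00390 ft·lbf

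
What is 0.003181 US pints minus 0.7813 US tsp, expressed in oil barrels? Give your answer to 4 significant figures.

-1.475e-5 oil barrels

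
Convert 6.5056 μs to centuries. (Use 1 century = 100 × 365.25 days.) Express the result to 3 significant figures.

1 μs = 3.16881e-16 century.
Then 6.5056 × 3.16881e-16 ≈ 2.06e-15 century.

2.06e-15 centuries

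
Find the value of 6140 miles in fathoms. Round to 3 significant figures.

5.40e+6 fathom

1 mile = 880.000 fathom.
Then 6140 × 880.000 ≈ 5.40e+6 fathom.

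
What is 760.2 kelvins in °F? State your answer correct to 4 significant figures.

K = (°F + 459.67) × 5/9.
Applying the formula gives 908.7 °F.

908.7 °F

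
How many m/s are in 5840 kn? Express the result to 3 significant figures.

3000 meters per second

1 kn = 0.514444 meters per second.
So 5840 × 0.514444 ≈ 3000 m/s.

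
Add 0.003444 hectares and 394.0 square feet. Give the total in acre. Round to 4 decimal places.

0.003444 ha = 0.00851031 acre and 394.0 ft² = 0.00904500 acre.
0.00851031 + 0.00904500 ≈ 0.0176 acre.

0.0176 acre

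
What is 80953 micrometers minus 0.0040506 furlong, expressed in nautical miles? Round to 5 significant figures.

-0.00039627 nautical miles

80953 μm = 4.37111 × 10^-5 nmi and 0.0040506 furlong = 0.000439984 nmi.
4.37111 × 10^-5 − 0.000439984 ≈ -0.00039627 nmi.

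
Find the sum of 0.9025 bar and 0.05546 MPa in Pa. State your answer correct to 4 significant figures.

145700 pascals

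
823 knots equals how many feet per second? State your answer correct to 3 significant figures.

1 knot = 1.68781 ft/s.
Then 823 × 1.68781 ≈ 1390 ft/s.

1390 ft/s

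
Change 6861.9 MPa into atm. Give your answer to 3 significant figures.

67700 atm

1 megapascal = 9.86923 atmospheres.
6861.9 × 9.86923 ≈ 67700 atm.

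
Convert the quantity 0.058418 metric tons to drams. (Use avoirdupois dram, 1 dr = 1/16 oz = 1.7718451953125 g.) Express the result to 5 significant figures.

32970 drams

1 metric ton = 564383 dr.
Thus 0.058418 × 564383 ≈ 32970 dr.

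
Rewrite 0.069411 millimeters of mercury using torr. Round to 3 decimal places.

0.069 torr

1 millimeter of mercury = 1.00000 torr.
Thus 0.069411 × 1.00000 ≈ 0.069 torr.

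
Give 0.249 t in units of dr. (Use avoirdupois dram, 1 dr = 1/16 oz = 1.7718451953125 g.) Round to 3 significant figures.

1 metric ton = 564383 drams.
0.249 × 564383 ≈ 141000 dr.

141000 dr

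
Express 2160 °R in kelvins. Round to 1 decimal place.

°R = K × 9/5.
Applying the formula gives 1200.0 K.

1200.0 kelvins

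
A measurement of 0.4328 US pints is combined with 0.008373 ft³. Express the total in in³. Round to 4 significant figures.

0.4328 US pt = 12.4971 in³ and 0.008373 ft³ = 14.4685 in³.
12.4971 + 14.4685 ≈ 26.97 in³.

26.97 in³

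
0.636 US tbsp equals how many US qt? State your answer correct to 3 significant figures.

0.00994 US qt

1 US tablespoon = 0.0156250 US quarts.
So 0.636 × 0.0156250 ≈ 0.00994 US qt.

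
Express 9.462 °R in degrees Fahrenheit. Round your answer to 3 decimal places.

°R = °F + 459.67.
Applying the formula gives -450.208 °F.

-450.208 degrees Fahrenheit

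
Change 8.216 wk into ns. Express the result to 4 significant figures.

4.969e+15 nanoseconds

1 week = 6.04800e+14 ns.
So 8.216 × 6.04800e+14 ≈ 4.969e+15 ns.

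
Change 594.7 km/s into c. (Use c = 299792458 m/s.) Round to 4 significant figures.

0.001984 c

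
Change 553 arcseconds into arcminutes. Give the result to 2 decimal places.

1 arcsec = 0.0166667 arcminutes.
Then 553 × 0.0166667 ≈ 9.22 arcmin.

9.22 arcmin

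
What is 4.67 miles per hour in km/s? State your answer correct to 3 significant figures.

0.00209 km/s

1 mile per hour = 0.000447040 kilometers per second.
Thus 4.67 × 0.000447040 ≈ 0.00209 km/s.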